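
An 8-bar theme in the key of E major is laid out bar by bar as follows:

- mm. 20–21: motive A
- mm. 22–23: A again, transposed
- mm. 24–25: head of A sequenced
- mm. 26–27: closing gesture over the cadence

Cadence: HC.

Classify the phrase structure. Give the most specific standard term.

sentence

Basic idea (mm. 20–21) + its repetition (mm. 22–23) form the presentation; fragmentation and cadence (mm. 24–27) form the continuation — the 8-bar whole is a sentence.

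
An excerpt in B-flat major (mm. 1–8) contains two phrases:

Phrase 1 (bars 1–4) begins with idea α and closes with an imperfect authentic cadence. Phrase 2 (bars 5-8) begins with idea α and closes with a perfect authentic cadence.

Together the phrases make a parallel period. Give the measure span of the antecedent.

measures 1–4

The phrase ending with the weaker cadence (imperfect authentic cadence) is the antecedent; the one ending more conclusively (perfect authentic cadence) is the consequent. The antecedent is measures 1–4.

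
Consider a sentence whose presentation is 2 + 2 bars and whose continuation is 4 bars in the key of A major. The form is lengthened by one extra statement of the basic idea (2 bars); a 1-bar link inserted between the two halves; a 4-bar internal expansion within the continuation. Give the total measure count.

Basic sentence: 2 + 2 + 4 = 8 bars.
8 (basic form) + 2 (extra statement) + 1 (link) + 4 (internal expansion) = 15.

15 measures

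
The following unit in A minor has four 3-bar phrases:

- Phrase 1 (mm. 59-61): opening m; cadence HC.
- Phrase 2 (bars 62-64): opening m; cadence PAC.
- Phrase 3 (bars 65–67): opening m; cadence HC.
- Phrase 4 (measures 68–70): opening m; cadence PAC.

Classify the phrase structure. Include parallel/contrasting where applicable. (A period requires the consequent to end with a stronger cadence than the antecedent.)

repeated period

The cadence pattern HC–PAC–HC–PAC is weak–strong twice, and phrases 3–4 restate phrases 1–2: a period heard twice, not a double period (which would end weakly at phrase 2).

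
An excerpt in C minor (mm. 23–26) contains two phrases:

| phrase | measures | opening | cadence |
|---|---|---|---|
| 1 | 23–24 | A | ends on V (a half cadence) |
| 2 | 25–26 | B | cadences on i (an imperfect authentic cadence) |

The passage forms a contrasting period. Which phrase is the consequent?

phrase 2

The phrase ending with the weaker cadence (half cadence) is the antecedent; the one ending more conclusively (imperfect authentic cadence) is the consequent. The consequent is phrase 2.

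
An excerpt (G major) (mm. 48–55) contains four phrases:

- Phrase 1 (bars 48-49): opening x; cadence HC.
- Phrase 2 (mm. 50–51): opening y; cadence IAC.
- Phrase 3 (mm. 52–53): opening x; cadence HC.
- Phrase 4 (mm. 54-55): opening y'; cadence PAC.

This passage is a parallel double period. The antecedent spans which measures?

measures 48–51

In a double period the four phrases pair into a large antecedent (phrases 1–2, ending imperfect authentic cadence) and a large consequent (phrases 3–4, ending perfect authentic cadence). The antecedent spans measures 48–51.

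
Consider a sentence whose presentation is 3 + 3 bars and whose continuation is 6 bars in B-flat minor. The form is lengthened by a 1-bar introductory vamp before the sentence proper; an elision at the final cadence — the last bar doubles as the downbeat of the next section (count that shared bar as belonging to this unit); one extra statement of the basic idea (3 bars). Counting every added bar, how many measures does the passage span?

16 measures

Basic sentence: 3 + 3 + 6 = 12 bars.
12 (basic form) + 1 (introduction) + 3 (extra statement) = 16.
The elision shares a bar with the next section but does not change this unit's count.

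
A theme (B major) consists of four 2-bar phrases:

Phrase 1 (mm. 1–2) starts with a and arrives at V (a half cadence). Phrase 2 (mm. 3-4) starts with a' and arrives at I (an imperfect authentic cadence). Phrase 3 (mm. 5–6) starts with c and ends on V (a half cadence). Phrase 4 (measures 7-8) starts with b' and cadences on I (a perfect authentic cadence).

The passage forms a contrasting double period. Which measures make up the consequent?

measures 5–8

In a double period the first pair of phrases (ending imperfect authentic cadence) is the large antecedent and the second pair (ending perfect authentic cadence) is the large consequent; the consequent is measures 5–8.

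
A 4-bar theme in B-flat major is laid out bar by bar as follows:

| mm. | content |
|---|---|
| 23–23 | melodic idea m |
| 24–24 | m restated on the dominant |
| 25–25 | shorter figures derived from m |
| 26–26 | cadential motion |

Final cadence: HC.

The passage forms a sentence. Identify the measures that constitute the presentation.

measures 23–24

The presentation of a sentence is the basic idea (m. 23) plus its repetition (bar 24); the presentation is therefore measures 23-24.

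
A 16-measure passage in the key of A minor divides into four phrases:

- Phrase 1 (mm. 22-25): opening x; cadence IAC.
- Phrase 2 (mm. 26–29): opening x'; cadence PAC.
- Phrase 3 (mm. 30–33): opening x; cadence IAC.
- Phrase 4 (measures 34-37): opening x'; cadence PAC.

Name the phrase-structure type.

repeated period

The cadence pattern IAC–PAC–IAC–PAC is weak–strong twice, and phrases 3–4 restate phrases 1–2: a period heard twice, not a double period (which would end weakly at phrase 2).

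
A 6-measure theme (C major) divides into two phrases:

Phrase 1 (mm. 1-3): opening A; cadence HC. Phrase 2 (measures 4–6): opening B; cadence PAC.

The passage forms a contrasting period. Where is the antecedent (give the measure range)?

The antecedent is the phrase ending with the weaker cadence (half cadence, phrase 1) and the consequent the one ending more conclusively (perfect authentic cadence, phrase 2); the antecedent is mm. 1–3.

measures 1–3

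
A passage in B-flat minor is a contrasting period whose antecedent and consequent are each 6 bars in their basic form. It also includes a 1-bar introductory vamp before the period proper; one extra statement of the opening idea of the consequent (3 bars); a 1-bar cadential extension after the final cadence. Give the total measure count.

17 measures

Basic contrasting period: 6 + 6 = 12 bars.
12 (basic form) + 1 (introduction) + 3 (extra statement) + 1 (cadential extension) = 17.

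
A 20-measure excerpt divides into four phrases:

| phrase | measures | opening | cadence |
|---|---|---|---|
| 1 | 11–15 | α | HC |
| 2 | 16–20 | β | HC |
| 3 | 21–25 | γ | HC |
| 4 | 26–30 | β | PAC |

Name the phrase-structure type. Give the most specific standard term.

contrasting double period

Four phrases in two halves: the first half (measures 11-20) ends with a half cadence, the second (mm. 21–30) with a perfect authentic cadence — a large antecedent–consequent pair, i.e. a double period.
Phrase 3 begins with different material from phrase 1, making it contrasting.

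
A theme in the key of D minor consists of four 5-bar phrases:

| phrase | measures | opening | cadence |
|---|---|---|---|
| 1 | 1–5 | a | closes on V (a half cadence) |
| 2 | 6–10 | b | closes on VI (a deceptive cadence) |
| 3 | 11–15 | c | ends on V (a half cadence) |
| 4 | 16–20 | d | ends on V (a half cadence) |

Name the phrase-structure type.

phrase group

Phrase 4 ends with a half cadence, no stronger than phrase 2's deceptive cadence, so the four phrases do not form a double period; nor do phrases 3–4 duplicate 1–2, so it is not a repeated period. With no phrase reaching a conclusive cadence, the passage is a phrase group.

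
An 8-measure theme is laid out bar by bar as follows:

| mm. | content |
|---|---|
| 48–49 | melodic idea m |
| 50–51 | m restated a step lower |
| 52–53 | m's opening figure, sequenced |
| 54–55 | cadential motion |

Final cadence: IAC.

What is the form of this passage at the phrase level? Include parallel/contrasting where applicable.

Basic idea (mm. 48-49) + its repetition (mm. 50-51) form the presentation; fragmentation and cadence (bars 52–55) form the continuation — the 8-bar whole is a sentence.

sentence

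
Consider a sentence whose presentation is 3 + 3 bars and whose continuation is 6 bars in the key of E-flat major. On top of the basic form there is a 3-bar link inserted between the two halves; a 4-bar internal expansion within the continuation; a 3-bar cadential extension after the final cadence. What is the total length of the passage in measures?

22 measures

Basic sentence: 3 + 3 + 6 = 12 bars.
12 (basic form) + 3 (link) + 4 (internal expansion) + 3 (cadential extension) = 22.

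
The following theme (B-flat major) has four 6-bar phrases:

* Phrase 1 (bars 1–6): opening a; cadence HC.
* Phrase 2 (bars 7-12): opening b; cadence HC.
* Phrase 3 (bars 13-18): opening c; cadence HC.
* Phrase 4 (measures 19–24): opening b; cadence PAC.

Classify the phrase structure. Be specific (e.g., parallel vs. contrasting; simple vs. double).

contrasting double period

Four phrases in two halves: the first half (mm. 1–12) ends with a half cadence, the second (bars 13–24) with a perfect authentic cadence — a large antecedent–consequent pair, i.e. a double period.
Phrase 3 begins with different material from phrase 1, making it contrasting.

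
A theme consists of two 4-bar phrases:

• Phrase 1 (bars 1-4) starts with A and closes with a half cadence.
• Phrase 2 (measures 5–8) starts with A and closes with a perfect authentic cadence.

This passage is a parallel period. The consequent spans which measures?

The antecedent is the phrase ending with the weaker cadence (half cadence, phrase 1) and the consequent the one ending more conclusively (perfect authentic cadence, phrase 2); the consequent is measures 5–8.

measures 5–8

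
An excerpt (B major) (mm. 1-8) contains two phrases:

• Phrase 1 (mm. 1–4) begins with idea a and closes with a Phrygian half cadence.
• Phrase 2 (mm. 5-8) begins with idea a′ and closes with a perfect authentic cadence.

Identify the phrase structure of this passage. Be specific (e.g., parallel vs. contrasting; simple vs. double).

parallel period

Phrase 1 ends with a Phrygian half cadence (weaker) and phrase 2 with a perfect authentic cadence (stronger): antecedent + consequent = a period.
The two phrases open with the same material (a / a′), so the period is parallel.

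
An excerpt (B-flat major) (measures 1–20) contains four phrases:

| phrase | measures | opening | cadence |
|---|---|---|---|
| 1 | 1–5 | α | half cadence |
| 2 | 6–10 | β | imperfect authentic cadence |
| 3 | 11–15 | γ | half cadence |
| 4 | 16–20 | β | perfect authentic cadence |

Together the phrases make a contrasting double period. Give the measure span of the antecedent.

measures 1–10

In a double period the first pair of phrases (ending imperfect authentic cadence) is the large antecedent and the second pair (ending perfect authentic cadence) is the large consequent; the antecedent is measures 1–10.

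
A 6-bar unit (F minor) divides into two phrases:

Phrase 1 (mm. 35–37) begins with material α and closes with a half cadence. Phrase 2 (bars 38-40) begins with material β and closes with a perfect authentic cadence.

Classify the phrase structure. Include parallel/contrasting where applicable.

contrasting period

Phrase 1 ends with a half cadence (weaker) and phrase 2 with a perfect authentic cadence (stronger): antecedent + consequent = a period.
The two phrases open with different material (α / β), so the period is contrasting.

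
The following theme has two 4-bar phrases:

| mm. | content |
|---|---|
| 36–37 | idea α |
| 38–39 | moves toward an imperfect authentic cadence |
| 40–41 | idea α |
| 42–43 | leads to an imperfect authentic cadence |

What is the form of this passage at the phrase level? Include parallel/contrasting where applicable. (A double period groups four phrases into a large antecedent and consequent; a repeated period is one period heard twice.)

Both phrases have the same opening (α) and the same cadence (imperfect authentic cadence): the second is a restatement, not a consequent, so this is a repeated phrase rather than a period.

repeated phrase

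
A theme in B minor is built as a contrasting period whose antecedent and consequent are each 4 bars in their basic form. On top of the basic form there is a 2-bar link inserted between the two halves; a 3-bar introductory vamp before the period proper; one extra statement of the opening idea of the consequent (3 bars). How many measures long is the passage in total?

Basic contrasting period: 4 + 4 = 8 bars.
8 (basic form) + 2 (link) + 3 (introduction) + 3 (extra statement) = 16.

16 measures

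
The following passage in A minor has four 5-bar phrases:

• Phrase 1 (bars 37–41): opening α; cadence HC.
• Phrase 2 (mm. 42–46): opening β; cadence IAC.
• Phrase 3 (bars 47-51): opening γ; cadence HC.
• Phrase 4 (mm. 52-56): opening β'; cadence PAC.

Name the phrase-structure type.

contrasting double period

Four phrases in two halves: the first half (measures 37–46) ends with an imperfect authentic cadence, the second (measures 47–56) with a perfect authentic cadence — a large antecedent–consequent pair, i.e. a double period.
Phrase 3 begins with different material from phrase 1, making it contrasting.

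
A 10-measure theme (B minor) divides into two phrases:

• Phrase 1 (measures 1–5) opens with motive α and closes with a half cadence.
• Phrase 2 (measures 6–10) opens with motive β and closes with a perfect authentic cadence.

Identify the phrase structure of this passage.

Phrase 1 ends with a half cadence (weaker) and phrase 2 with a perfect authentic cadence (stronger): antecedent + consequent = a period.
The two phrases open with different material (α / β), so the period is contrasting.

contrasting period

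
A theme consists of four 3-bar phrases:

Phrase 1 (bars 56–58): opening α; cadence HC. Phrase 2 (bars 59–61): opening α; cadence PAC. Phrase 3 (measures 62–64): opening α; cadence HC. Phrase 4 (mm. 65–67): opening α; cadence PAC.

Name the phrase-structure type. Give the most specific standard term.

repeated period

The cadence pattern HC–PAC–HC–PAC is weak–strong twice, and phrases 3–4 restate phrases 1–2: a period heard twice, not a double period (which would end weakly at phrase 2).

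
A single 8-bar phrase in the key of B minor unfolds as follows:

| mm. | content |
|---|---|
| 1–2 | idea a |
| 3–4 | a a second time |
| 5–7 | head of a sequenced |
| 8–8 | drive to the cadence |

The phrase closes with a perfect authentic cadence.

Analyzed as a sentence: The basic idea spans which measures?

The presentation of a sentence is the basic idea (mm. 1-2) plus its repetition (measures 3–4); the basic idea is therefore bars 1–2.

measures 1–2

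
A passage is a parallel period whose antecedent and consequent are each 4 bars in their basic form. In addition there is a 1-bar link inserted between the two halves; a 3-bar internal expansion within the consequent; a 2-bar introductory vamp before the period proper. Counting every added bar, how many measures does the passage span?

14 measures

Basic parallel period: 4 + 4 = 8 bars.
8 (basic form) + 1 (link) + 3 (internal expansion) + 2 (introduction) = 14.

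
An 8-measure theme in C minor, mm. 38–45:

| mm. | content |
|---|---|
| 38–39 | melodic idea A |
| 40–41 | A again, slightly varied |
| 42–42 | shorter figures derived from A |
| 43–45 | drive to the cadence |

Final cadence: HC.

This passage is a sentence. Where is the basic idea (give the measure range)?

measures 38–39

The presentation of a sentence is the basic idea (mm. 38-39) plus its repetition (bars 40–41); the basic idea is therefore bars 38–39.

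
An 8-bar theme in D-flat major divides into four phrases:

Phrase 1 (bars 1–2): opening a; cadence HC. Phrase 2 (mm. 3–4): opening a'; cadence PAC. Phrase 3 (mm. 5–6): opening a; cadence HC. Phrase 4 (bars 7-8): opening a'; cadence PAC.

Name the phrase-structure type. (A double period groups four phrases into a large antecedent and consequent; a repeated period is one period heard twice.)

The cadence pattern HC–PAC–HC–PAC is weak–strong twice, and phrases 3–4 restate phrases 1–2: a period heard twice, not a double period (which would end weakly at phrase 2).

repeated period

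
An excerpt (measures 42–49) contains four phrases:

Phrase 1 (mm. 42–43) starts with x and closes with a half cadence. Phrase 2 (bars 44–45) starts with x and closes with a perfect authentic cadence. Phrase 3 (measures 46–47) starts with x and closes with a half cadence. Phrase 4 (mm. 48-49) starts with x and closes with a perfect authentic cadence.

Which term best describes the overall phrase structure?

repeated period

The cadence pattern HC–PAC–HC–PAC is weak–strong twice, and phrases 3–4 restate phrases 1–2: a period heard twice, not a double period (which would end weakly at phrase 2).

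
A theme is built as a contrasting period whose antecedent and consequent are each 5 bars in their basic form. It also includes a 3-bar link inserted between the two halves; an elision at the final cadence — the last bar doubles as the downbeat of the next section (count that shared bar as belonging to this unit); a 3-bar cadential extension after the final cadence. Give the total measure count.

Basic contrasting period: 5 + 5 = 10 bars.
10 (basic form) + 3 (link) + 3 (cadential extension) = 16.
The elision shares a bar with the next section but does not change this unit's count.

16 measures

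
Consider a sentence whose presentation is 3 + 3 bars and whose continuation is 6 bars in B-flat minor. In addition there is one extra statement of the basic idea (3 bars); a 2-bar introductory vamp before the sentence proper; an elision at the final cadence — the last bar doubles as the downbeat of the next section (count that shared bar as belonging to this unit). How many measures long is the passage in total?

17 measures

Basic sentence: 3 + 3 + 6 = 12 bars.
12 (basic form) + 3 (extra statement) + 2 (introduction) = 17.
The elision shares a bar with the next section but does not change this unit's count.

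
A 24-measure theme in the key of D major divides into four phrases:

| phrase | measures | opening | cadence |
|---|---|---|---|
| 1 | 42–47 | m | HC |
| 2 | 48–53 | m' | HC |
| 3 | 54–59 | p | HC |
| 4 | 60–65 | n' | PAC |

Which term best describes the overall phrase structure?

contrasting double period

Four phrases in two halves: the first half (mm. 42–53) ends with a half cadence, the second (bars 54–65) with a perfect authentic cadence — a large antecedent–consequent pair, i.e. a double period.
Phrase 3 begins with different material from phrase 1, making it contrasting.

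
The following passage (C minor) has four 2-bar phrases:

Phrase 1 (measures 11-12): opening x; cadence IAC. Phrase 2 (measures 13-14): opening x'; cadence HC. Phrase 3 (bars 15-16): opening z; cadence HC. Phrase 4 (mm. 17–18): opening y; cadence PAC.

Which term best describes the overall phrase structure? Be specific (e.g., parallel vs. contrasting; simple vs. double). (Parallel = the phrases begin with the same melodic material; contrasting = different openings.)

Four phrases in two halves: the first half (measures 11–14) ends with a half cadence, the second (bars 15–18) with a perfect authentic cadence — a large antecedent–consequent pair, i.e. a double period.
Phrase 3 begins with different material from phrase 1, making it contrasting.

contrasting double period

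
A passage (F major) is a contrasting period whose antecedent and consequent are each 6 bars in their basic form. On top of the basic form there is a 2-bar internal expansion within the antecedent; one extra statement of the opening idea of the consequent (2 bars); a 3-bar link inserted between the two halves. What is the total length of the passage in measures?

19 measures

Basic contrasting period: 6 + 6 = 12 bars.
12 (basic form) + 2 (internal expansion) + 2 (extra statement) + 3 (link) = 19.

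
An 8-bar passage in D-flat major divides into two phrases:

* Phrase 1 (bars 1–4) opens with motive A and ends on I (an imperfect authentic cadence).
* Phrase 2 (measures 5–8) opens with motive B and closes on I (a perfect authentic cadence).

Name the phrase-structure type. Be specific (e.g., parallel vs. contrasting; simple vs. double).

Phrase 1 ends with an imperfect authentic cadence (weaker) and phrase 2 with a perfect authentic cadence (stronger): antecedent + consequent = a period.
The two phrases open with different material (A / B), so the period is contrasting.

contrasting period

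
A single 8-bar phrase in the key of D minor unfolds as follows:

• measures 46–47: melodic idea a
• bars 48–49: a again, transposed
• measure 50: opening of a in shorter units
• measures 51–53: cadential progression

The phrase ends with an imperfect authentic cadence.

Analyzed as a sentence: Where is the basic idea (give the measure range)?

The presentation of a sentence is the basic idea (measures 46-47) plus its repetition (bars 48–49); the basic idea is therefore bars 46–47.

measures 46–47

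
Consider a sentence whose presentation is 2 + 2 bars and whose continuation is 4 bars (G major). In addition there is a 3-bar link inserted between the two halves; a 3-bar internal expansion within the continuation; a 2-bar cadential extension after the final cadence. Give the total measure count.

Basic sentence: 2 + 2 + 4 = 8 bars.
8 (basic form) + 3 (link) + 3 (internal expansion) + 2 (cadential extension) = 16.

16 measures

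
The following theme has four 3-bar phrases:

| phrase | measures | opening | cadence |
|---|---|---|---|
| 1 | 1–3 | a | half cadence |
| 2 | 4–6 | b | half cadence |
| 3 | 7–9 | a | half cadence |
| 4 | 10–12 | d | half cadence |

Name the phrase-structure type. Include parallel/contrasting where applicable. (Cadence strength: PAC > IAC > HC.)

Phrase 4 ends with a half cadence, no stronger than phrase 2's half cadence, so the four phrases do not form a double period; nor do phrases 3–4 duplicate 1–2, so it is not a repeated period. With no phrase reaching a conclusive cadence, the passage is a phrase group.

phrase group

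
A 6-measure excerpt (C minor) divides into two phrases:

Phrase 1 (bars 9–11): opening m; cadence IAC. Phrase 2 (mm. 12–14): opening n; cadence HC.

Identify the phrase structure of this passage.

The second phrase closes with a half cadence, which is not stronger than the first phrase's imperfect authentic cadence; without a weak→strong cadential pair there is no antecedent–consequent relationship, so this is a phrase group rather than a period.

phrase group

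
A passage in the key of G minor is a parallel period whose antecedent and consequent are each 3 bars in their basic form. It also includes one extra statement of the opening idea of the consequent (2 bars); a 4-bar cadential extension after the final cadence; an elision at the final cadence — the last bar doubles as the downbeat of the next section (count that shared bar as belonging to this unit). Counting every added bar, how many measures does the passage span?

Basic parallel period: 3 + 3 = 6 bars.
6 (basic form) + 2 (extra statement) + 4 (cadential extension) = 12.
The elision shares a bar with the next section but does not change this unit's count.

12 measures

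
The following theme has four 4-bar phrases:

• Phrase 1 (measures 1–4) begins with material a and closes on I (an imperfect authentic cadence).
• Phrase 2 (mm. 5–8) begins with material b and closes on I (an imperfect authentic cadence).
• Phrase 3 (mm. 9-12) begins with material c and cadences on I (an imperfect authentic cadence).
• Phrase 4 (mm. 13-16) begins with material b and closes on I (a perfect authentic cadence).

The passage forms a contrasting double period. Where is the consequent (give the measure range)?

measures 9–16

In a double period the four phrases pair into a large antecedent (phrases 1–2, ending imperfect authentic cadence) and a large consequent (phrases 3–4, ending perfect authentic cadence). The consequent spans mm. 9-16.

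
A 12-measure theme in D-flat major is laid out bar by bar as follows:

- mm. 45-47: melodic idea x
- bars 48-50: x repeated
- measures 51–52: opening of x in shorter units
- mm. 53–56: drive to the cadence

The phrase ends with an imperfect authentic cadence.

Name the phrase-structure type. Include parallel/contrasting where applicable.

Basic idea (mm. 45–47) + its repetition (measures 48–50) form the presentation; fragmentation and cadence (mm. 51-56) form the continuation — the 12-bar whole is a sentence.

sentence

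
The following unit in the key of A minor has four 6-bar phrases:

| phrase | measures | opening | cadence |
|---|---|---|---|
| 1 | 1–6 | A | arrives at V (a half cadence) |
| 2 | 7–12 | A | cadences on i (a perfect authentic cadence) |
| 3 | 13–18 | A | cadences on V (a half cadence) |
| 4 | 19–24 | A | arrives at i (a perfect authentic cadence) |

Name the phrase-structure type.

repeated period

The cadence pattern HC–PAC–HC–PAC is weak–strong twice, and phrases 3–4 restate phrases 1–2: a period heard twice, not a double period (which would end weakly at phrase 2).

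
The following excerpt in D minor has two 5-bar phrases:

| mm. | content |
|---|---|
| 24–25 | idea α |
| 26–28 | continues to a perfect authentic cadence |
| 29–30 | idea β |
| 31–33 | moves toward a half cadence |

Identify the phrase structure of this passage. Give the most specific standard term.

The second phrase closes with a half cadence, which is not stronger than the first phrase's perfect authentic cadence; without a weak→strong cadential pair there is no antecedent–consequent relationship, so this is a phrase group rather than a period.

phrase group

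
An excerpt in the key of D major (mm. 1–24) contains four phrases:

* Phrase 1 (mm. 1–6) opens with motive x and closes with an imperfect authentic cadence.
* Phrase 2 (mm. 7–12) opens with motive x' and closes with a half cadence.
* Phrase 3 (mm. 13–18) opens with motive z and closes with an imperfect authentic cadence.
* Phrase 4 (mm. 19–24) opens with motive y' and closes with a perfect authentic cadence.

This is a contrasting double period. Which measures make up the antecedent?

measures 1–12

In a double period the first pair of phrases (ending half cadence) is the large antecedent and the second pair (ending perfect authentic cadence) is the large consequent; the antecedent is measures 1–12.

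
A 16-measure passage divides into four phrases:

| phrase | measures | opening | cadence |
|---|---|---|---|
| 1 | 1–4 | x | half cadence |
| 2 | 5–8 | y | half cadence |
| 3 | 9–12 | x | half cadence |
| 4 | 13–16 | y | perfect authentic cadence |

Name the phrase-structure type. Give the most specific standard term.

parallel double period

Four phrases in two halves: the first half (measures 1-8) ends with a half cadence, the second (mm. 9–16) with a perfect authentic cadence — a large antecedent–consequent pair, i.e. a double period.
Phrase 3 begins with the same material as phrase 1, making it parallel.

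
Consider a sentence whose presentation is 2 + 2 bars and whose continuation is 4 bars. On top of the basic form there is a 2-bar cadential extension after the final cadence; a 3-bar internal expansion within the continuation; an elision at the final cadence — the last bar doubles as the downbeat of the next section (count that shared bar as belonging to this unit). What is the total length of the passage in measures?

Basic sentence: 2 + 2 + 4 = 8 bars.
8 (basic form) + 2 (cadential extension) + 3 (internal expansion) = 13.
The elision shares a bar with the next section but does not change this unit's count.

13 measures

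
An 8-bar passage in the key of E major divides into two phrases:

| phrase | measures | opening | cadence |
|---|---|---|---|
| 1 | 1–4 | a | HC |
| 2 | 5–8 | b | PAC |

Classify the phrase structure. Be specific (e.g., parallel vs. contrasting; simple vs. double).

Phrase 1 ends with a half cadence (weaker) and phrase 2 with a perfect authentic cadence (stronger): antecedent + consequent = a period.
The two phrases open with different material (a / b), so the period is contrasting.

contrasting period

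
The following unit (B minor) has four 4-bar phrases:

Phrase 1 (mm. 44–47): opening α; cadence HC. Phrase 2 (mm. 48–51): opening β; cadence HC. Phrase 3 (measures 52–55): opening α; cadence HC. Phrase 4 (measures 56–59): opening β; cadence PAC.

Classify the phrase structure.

parallel double period

Four phrases in two halves: the first half (mm. 44–51) ends with a half cadence, the second (mm. 52–59) with a perfect authentic cadence — a large antecedent–consequent pair, i.e. a double period.
Phrase 3 begins with the same material as phrase 1, making it parallel.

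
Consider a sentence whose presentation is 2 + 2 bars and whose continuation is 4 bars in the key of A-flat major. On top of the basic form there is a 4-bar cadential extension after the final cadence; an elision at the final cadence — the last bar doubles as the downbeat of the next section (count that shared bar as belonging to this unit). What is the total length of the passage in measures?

Basic sentence: 2 + 2 + 4 = 8 bars.
8 (basic form) + 4 (cadential extension) = 12.
The elision shares a bar with the next section but does not change this unit's count.

12 measures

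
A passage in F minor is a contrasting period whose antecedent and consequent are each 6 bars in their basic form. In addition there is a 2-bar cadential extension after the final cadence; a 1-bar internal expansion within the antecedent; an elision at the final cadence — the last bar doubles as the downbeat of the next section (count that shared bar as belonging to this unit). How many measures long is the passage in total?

Basic contrasting period: 6 + 6 = 12 bars.
12 (basic form) + 2 (cadential extension) + 1 (internal expansion) = 15.
The elision shares a bar with the next section but does not change this unit's count.

15 measures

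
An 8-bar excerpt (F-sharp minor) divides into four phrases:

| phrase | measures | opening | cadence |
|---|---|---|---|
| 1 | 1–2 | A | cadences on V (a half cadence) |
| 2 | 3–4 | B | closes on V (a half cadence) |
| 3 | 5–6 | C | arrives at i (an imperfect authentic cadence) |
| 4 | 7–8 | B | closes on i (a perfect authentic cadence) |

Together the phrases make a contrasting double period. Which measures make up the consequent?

In a double period the first pair of phrases (ending half cadence) is the large antecedent and the second pair (ending perfect authentic cadence) is the large consequent; the consequent is measures 5–8.

measures 5–8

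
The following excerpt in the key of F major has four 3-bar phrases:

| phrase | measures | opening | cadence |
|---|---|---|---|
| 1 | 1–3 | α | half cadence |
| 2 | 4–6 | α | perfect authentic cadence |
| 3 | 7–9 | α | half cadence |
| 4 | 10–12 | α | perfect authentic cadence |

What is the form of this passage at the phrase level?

repeated period

The cadence pattern HC–PAC–HC–PAC is weak–strong twice, and phrases 3–4 restate phrases 1–2: a period heard twice, not a double period (which would end weakly at phrase 2).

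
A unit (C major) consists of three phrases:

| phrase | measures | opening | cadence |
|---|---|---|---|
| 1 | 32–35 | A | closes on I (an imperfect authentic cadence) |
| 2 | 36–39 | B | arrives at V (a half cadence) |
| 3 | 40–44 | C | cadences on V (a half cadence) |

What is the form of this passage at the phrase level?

phrase group

The final phrase closes with a half cadence, which is not stronger than the preceding half cadence; the 3 phrases lack an overall antecedent–consequent design and so form a phrase group.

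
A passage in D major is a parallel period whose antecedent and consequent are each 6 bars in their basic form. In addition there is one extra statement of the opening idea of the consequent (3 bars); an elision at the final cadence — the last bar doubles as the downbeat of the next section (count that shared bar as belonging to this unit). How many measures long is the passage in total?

15 measures

Basic parallel period: 6 + 6 = 12 bars.
12 (basic form) + 3 (extra statement) = 15.
The elision shares a bar with the next section but does not change this unit's count.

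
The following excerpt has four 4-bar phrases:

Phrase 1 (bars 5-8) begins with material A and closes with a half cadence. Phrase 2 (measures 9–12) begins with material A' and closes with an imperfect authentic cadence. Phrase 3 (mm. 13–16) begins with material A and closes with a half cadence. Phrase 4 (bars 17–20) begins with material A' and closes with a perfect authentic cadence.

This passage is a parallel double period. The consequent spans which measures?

In a double period the four phrases pair into a large antecedent (phrases 1–2, ending imperfect authentic cadence) and a large consequent (phrases 3–4, ending perfect authentic cadence). The consequent spans mm. 13–20.

measures 13–20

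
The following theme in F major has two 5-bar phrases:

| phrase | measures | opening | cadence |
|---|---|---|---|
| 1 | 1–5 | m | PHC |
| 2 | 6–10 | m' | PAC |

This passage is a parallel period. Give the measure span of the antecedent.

The antecedent is the phrase ending with the weaker cadence (Phrygian half cadence, phrase 1) and the consequent the one ending more conclusively (perfect authentic cadence, phrase 2); the antecedent is bars 1–5.

measures 1–5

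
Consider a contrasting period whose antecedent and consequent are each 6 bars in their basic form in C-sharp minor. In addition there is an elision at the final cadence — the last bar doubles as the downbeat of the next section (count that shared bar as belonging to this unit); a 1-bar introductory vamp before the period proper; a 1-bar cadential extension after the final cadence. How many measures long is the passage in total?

Basic contrasting period: 6 + 6 = 12 bars.
12 (basic form) + 1 (introduction) + 1 (cadential extension) = 14.
The elision shares a bar with the next section but does not change this unit's count.

14 measures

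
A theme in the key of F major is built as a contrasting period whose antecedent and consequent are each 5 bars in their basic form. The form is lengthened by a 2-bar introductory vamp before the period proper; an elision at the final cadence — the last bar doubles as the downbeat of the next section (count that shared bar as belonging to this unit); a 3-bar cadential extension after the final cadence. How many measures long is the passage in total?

Basic contrasting period: 5 + 5 = 10 bars.
10 (basic form) + 2 (introduction) + 3 (cadential extension) = 15.
The elision shares a bar with the next section but does not change this unit's count.

15 measures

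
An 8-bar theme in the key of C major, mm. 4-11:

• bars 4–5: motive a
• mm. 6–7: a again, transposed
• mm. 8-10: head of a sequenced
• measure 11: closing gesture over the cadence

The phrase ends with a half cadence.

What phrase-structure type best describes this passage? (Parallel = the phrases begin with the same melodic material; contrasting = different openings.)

Basic idea (mm. 4–5) + its repetition (bars 6-7) form the presentation; fragmentation and cadence (mm. 8-11) form the continuation — the 8-bar whole is a sentence.

sentence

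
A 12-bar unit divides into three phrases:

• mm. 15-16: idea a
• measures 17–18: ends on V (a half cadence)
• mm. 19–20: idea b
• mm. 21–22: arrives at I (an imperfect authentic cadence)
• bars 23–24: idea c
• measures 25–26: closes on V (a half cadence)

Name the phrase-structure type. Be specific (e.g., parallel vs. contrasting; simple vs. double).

phrase group

The final phrase closes with a half cadence, which is not stronger than the preceding imperfect authentic cadence; the 3 phrases lack an overall antecedent–consequent design and so form a phrase group.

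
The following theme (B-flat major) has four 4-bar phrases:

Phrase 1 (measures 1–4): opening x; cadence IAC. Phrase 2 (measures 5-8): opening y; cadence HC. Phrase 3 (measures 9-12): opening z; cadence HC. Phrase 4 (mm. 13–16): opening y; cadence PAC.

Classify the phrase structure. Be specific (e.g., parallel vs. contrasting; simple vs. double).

Four phrases in two halves: the first half (measures 1–8) ends with a half cadence, the second (measures 9–16) with a perfect authentic cadence — a large antecedent–consequent pair, i.e. a double period.
Phrase 3 begins with different material from phrase 1, making it contrasting.

contrasting double period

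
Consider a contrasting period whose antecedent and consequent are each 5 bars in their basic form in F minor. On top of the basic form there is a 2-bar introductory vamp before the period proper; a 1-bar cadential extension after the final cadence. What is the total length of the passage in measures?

Basic contrasting period: 5 + 5 = 10 bars.
10 (basic form) + 2 (introduction) + 1 (cadential extension) = 13.

13 measures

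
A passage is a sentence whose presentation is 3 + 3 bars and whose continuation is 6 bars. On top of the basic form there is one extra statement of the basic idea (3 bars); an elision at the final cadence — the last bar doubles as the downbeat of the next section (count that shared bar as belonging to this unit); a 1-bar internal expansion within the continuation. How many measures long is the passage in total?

16 measures

Basic sentence: 3 + 3 + 6 = 12 bars.
12 (basic form) + 3 (extra statement) + 1 (internal expansion) = 16.
The elision shares a bar with the next section but does not change this unit's count.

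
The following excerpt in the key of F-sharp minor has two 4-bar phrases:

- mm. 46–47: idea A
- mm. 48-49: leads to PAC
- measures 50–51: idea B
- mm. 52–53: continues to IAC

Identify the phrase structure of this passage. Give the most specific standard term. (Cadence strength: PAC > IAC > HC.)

phrase group

The second phrase closes with an imperfect authentic cadence, which is not stronger than the first phrase's perfect authentic cadence; without a weak→strong cadential pair there is no antecedent–consequent relationship, so this is a phrase group rather than a period.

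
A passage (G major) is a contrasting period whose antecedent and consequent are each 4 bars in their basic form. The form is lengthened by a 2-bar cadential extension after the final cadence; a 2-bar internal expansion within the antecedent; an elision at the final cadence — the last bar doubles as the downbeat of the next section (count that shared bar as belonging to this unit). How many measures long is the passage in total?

Basic contrasting period: 4 + 4 = 8 bars.
8 (basic form) + 2 (cadential extension) + 2 (internal expansion) = 12.
The elision shares a bar with the next section but does not change this unit's count.

12 measures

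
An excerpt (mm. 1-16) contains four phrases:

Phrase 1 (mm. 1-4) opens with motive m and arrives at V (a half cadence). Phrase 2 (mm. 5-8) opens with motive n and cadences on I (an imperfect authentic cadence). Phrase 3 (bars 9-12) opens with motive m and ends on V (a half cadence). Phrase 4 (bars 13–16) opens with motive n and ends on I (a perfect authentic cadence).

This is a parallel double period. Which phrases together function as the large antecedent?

In a double period the first pair of phrases (ending imperfect authentic cadence) is the large antecedent and the second pair (ending perfect authentic cadence) is the large consequent; the antecedent is phrases 1 and 2.

phrases 1 and 2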